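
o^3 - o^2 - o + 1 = (o - 1)^2*(o + 1)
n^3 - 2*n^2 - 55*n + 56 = (n - 8)*(n - 1)*(n + 7)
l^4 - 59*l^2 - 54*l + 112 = (l - 8)*(l - 1)*(l + 2)*(l + 7)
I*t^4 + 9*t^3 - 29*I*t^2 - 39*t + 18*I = (t - 3*I)^2*(t - 2*I)*(I*t + 1)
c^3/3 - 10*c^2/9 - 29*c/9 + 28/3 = (c/3 + 1)*(c - 4)*(c - 7/3)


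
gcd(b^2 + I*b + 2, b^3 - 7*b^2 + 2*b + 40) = 1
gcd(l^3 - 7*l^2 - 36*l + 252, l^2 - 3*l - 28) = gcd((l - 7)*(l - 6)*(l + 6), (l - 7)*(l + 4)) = l - 7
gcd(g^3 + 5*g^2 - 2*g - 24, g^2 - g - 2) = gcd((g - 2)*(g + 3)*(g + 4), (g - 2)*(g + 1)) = g - 2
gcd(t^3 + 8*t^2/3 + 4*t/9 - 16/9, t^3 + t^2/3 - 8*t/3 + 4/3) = t^2 + 4*t/3 - 4/3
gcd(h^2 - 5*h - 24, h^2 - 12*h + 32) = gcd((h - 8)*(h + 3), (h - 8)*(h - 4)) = h - 8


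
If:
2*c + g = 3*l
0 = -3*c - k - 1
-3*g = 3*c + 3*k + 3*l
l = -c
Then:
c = -1/8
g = 5/8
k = -5/8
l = 1/8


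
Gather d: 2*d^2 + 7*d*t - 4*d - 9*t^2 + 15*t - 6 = 2*d^2 + d*(7*t - 4) - 9*t^2 + 15*t - 6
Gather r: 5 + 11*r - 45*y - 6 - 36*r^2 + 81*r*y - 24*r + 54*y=-36*r^2 + r*(81*y - 13) + 9*y - 1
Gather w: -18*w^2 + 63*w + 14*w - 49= -18*w^2 + 77*w - 49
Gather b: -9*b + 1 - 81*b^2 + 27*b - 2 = -81*b^2 + 18*b - 1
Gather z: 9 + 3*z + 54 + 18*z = 21*z + 63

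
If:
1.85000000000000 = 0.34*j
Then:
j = 5.44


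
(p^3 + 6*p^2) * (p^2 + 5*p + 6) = p^5 + 11*p^4 + 36*p^3 + 36*p^2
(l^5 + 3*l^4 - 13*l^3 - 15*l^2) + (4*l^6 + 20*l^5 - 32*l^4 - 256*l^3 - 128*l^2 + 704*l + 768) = 4*l^6 + 21*l^5 - 29*l^4 - 269*l^3 - 143*l^2 + 704*l + 768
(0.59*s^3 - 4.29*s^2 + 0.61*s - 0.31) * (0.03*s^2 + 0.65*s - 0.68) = 0.0177*s^5 + 0.2548*s^4 - 3.1714*s^3 + 3.3044*s^2 - 0.6163*s + 0.2108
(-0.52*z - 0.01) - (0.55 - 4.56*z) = 4.04*z - 0.56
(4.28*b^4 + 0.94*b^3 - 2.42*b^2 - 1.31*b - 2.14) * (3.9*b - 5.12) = 16.692*b^5 - 18.2476*b^4 - 14.2508*b^3 + 7.2814*b^2 - 1.6388*b + 10.9568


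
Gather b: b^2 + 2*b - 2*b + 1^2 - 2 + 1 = b^2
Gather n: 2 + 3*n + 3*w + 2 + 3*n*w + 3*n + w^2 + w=n*(3*w + 6) + w^2 + 4*w + 4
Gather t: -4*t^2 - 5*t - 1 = -4*t^2 - 5*t - 1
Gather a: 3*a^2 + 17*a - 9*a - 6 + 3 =3*a^2 + 8*a - 3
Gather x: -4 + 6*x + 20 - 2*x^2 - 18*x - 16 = -2*x^2 - 12*x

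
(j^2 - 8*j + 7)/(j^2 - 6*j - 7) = (j - 1)/(j + 1)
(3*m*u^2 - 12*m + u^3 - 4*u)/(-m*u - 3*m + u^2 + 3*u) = (-3*m*u^2 + 12*m - u^3 + 4*u)/(m*u + 3*m - u^2 - 3*u)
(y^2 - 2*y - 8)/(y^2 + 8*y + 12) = (y - 4)/(y + 6)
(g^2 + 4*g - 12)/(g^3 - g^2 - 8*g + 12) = (g + 6)/(g^2 + g - 6)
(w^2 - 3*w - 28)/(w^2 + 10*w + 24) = (w - 7)/(w + 6)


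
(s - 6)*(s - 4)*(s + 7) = s^3 - 3*s^2 - 46*s + 168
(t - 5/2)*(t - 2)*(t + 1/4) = t^3 - 17*t^2/4 + 31*t/8 + 5/4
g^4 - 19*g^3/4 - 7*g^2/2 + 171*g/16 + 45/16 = (g - 5)*(g - 3/2)*(g + 1/4)*(g + 3/2)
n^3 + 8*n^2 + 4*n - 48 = (n - 2)*(n + 4)*(n + 6)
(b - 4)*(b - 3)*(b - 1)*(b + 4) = b^4 - 4*b^3 - 13*b^2 + 64*b - 48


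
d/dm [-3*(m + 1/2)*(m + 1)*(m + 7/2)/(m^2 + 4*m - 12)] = 3*(-4*m^4 - 32*m^3 + 87*m^2 + 494*m + 304)/(4*(m^4 + 8*m^3 - 8*m^2 - 96*m + 144))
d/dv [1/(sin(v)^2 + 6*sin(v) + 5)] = -2*(sin(v) + 3)*cos(v)/(sin(v)^2 + 6*sin(v) + 5)^2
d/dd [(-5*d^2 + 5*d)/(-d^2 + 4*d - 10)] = 5*(-3*d^2 + 20*d - 10)/(d^4 - 8*d^3 + 36*d^2 - 80*d + 100)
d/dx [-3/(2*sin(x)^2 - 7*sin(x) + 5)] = 3*(4*sin(x) - 7)*cos(x)/(2*sin(x)^2 - 7*sin(x) + 5)^2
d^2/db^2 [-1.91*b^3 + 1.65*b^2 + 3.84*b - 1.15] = 3.3 - 11.46*b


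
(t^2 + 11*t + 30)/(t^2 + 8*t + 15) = (t + 6)/(t + 3)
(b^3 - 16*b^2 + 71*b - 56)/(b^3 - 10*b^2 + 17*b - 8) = (b - 7)/(b - 1)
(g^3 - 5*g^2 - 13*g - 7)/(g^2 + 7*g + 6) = (g^2 - 6*g - 7)/(g + 6)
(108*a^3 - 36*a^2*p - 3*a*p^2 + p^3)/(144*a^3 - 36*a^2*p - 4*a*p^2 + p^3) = (-3*a + p)/(-4*a + p)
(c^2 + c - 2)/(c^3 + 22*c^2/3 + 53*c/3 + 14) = 3*(c - 1)/(3*c^2 + 16*c + 21)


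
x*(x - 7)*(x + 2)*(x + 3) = x^4 - 2*x^3 - 29*x^2 - 42*x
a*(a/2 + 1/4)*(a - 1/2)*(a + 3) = a^4/2 + 3*a^3/2 - a^2/8 - 3*a/8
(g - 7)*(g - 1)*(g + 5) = g^3 - 3*g^2 - 33*g + 35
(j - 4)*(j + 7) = j^2 + 3*j - 28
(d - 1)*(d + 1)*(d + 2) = d^3 + 2*d^2 - d - 2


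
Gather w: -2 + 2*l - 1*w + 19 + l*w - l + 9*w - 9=l + w*(l + 8) + 8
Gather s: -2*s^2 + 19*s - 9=-2*s^2 + 19*s - 9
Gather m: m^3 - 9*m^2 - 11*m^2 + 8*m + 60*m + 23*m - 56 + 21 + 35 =m^3 - 20*m^2 + 91*m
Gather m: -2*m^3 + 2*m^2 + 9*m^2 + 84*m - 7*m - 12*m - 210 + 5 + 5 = -2*m^3 + 11*m^2 + 65*m - 200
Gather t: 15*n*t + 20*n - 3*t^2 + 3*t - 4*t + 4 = 20*n - 3*t^2 + t*(15*n - 1) + 4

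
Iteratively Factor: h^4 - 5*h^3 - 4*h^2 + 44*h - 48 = (h - 2)*(h^3 - 3*h^2 - 10*h + 24) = (h - 2)*(h + 3)*(h^2 - 6*h + 8) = (h - 4)*(h - 2)*(h + 3)*(h - 2)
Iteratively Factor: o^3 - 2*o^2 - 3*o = (o)*(o^2 - 2*o - 3) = o*(o - 3)*(o + 1)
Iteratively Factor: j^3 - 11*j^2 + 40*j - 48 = (j - 4)*(j^2 - 7*j + 12) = (j - 4)*(j - 3)*(j - 4)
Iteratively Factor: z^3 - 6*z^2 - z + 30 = (z - 5)*(z^2 - z - 6) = (z - 5)*(z + 2)*(z - 3)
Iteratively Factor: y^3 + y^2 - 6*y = (y + 3)*(y^2 - 2*y) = y*(y + 3)*(y - 2)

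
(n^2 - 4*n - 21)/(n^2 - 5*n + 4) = (n^2 - 4*n - 21)/(n^2 - 5*n + 4)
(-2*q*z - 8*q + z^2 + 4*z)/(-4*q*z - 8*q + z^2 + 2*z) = (2*q*z + 8*q - z^2 - 4*z)/(4*q*z + 8*q - z^2 - 2*z)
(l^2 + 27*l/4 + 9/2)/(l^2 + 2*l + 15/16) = 4*(l + 6)/(4*l + 5)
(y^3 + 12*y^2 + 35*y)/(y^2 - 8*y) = (y^2 + 12*y + 35)/(y - 8)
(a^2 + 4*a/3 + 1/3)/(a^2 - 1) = (a + 1/3)/(a - 1)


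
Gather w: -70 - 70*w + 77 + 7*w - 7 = -63*w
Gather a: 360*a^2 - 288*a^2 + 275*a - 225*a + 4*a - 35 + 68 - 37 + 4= 72*a^2 + 54*a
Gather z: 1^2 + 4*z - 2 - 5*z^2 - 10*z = -5*z^2 - 6*z - 1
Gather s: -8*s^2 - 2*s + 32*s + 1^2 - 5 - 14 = -8*s^2 + 30*s - 18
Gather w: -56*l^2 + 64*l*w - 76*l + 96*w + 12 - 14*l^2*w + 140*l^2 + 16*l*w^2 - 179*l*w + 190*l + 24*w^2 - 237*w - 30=84*l^2 + 114*l + w^2*(16*l + 24) + w*(-14*l^2 - 115*l - 141) - 18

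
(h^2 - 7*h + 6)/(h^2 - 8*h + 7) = (h - 6)/(h - 7)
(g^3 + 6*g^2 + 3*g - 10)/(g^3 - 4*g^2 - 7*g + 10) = (g + 5)/(g - 5)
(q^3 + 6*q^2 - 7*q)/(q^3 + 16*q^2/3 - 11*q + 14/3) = 3*q/(3*q - 2)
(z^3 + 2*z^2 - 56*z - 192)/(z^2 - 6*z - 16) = (z^2 + 10*z + 24)/(z + 2)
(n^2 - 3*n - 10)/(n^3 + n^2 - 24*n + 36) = (n^2 - 3*n - 10)/(n^3 + n^2 - 24*n + 36)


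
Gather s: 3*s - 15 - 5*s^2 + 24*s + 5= -5*s^2 + 27*s - 10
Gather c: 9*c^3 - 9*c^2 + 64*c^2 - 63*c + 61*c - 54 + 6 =9*c^3 + 55*c^2 - 2*c - 48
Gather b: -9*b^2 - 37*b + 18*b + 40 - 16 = -9*b^2 - 19*b + 24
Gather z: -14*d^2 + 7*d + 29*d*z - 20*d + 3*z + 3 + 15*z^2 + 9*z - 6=-14*d^2 - 13*d + 15*z^2 + z*(29*d + 12) - 3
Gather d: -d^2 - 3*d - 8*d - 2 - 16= -d^2 - 11*d - 18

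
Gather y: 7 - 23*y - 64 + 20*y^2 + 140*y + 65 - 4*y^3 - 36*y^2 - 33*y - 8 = -4*y^3 - 16*y^2 + 84*y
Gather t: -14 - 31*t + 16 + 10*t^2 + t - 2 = 10*t^2 - 30*t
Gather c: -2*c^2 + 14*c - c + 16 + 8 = -2*c^2 + 13*c + 24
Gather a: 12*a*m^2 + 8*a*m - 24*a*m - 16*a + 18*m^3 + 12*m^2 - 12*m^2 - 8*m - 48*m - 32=a*(12*m^2 - 16*m - 16) + 18*m^3 - 56*m - 32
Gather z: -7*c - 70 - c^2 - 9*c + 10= -c^2 - 16*c - 60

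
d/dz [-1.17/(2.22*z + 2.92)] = 2.5974/(2.22*z + 2.92)^2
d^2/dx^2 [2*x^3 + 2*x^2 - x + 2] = 12*x + 4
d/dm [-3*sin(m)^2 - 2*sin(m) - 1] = -2*(3*sin(m) + 1)*cos(m)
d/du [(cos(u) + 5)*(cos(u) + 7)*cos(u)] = (3*sin(u)^2 - 24*cos(u) - 38)*sin(u)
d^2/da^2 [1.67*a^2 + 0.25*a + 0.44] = 3.34000000000000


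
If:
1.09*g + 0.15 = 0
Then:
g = -0.14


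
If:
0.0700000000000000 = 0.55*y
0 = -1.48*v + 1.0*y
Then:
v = 0.09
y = 0.13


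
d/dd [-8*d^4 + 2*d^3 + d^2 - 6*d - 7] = -32*d^3 + 6*d^2 + 2*d - 6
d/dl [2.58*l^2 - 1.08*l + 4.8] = 5.16*l - 1.08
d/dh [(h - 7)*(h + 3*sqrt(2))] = 2*h - 7 + 3*sqrt(2)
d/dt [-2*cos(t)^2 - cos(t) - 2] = (4*cos(t) + 1)*sin(t)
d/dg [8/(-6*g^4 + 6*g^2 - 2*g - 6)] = 4*(12*g^3 - 6*g + 1)/(3*g^4 - 3*g^2 + g + 3)^2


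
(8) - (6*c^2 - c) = -6*c^2 + c + 8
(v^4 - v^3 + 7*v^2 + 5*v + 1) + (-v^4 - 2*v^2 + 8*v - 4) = -v^3 + 5*v^2 + 13*v - 3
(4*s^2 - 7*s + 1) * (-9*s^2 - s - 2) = -36*s^4 + 59*s^3 - 10*s^2 + 13*s - 2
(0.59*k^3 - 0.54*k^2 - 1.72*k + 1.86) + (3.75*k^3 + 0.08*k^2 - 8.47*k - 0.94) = 4.34*k^3 - 0.46*k^2 - 10.19*k + 0.92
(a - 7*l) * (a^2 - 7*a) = a^3 - 7*a^2*l - 7*a^2 + 49*a*l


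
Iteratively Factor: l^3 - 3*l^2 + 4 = (l + 1)*(l^2 - 4*l + 4) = (l - 2)*(l + 1)*(l - 2)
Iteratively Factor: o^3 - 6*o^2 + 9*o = (o - 3)*(o^2 - 3*o) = (o - 3)^2*(o)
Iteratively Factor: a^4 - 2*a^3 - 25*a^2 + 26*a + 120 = (a + 4)*(a^3 - 6*a^2 - a + 30) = (a + 2)*(a + 4)*(a^2 - 8*a + 15) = (a - 5)*(a + 2)*(a + 4)*(a - 3)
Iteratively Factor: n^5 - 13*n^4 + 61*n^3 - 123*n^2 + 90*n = (n - 2)*(n^4 - 11*n^3 + 39*n^2 - 45*n) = (n - 5)*(n - 2)*(n^3 - 6*n^2 + 9*n) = (n - 5)*(n - 3)*(n - 2)*(n^2 - 3*n) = n*(n - 5)*(n - 3)*(n - 2)*(n - 3)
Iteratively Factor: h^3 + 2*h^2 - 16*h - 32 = (h + 2)*(h^2 - 16) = (h - 4)*(h + 2)*(h + 4)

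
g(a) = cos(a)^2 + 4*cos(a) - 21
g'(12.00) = 3.05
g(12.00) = -16.91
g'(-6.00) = -1.65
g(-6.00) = -16.24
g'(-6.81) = 2.88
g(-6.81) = -16.80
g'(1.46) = -4.20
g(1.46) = -20.55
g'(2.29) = -2.02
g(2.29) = -23.20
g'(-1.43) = 4.24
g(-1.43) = -20.42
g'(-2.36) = 1.82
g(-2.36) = -23.34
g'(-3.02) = 0.24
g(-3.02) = -23.99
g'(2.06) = -2.70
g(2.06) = -22.66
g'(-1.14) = 4.39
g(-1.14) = -19.16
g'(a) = -2*sin(a)*cos(a) - 4*sin(a)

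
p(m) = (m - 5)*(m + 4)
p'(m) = 2*m - 1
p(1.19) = -19.77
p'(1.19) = 1.38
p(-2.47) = -11.43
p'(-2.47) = -5.94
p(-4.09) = 0.82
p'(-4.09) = -9.18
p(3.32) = -12.30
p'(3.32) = 5.64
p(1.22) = -19.73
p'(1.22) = 1.44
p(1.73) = -18.74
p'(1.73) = 2.46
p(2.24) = -17.22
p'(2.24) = 3.48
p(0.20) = -20.16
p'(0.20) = -0.60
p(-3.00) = -8.00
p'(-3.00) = -7.00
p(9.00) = 52.00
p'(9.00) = 17.00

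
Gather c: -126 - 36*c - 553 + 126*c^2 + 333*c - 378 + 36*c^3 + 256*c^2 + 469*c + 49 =36*c^3 + 382*c^2 + 766*c - 1008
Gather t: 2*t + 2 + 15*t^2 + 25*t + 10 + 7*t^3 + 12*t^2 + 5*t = 7*t^3 + 27*t^2 + 32*t + 12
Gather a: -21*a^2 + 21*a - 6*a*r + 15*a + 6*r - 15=-21*a^2 + a*(36 - 6*r) + 6*r - 15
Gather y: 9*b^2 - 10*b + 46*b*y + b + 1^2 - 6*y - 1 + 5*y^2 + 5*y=9*b^2 - 9*b + 5*y^2 + y*(46*b - 1)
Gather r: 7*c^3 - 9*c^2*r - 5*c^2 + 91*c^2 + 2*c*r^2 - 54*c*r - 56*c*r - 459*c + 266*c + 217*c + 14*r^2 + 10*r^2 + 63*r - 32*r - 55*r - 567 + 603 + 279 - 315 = 7*c^3 + 86*c^2 + 24*c + r^2*(2*c + 24) + r*(-9*c^2 - 110*c - 24)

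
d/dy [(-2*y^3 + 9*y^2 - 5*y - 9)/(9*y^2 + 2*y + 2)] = (-18*y^4 - 8*y^3 + 51*y^2 + 198*y + 8)/(81*y^4 + 36*y^3 + 40*y^2 + 8*y + 4)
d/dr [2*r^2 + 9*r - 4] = 4*r + 9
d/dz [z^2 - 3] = 2*z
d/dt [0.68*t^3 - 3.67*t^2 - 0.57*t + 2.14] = 2.04*t^2 - 7.34*t - 0.57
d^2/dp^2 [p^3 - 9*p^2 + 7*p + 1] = 6*p - 18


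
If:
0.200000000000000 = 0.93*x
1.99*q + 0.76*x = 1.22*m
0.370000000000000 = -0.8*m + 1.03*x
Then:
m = -0.19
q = -0.20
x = 0.22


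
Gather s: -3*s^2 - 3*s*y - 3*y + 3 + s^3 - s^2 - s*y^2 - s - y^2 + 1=s^3 - 4*s^2 + s*(-y^2 - 3*y - 1) - y^2 - 3*y + 4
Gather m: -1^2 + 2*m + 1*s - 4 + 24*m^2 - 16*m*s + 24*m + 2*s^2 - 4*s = 24*m^2 + m*(26 - 16*s) + 2*s^2 - 3*s - 5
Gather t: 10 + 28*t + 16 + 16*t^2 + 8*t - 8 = 16*t^2 + 36*t + 18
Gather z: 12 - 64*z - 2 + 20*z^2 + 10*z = 20*z^2 - 54*z + 10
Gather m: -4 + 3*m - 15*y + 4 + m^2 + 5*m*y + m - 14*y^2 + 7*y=m^2 + m*(5*y + 4) - 14*y^2 - 8*y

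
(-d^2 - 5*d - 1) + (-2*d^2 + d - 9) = -3*d^2 - 4*d - 10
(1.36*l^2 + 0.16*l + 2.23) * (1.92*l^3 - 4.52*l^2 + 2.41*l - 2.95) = 2.6112*l^5 - 5.84*l^4 + 6.836*l^3 - 13.706*l^2 + 4.9023*l - 6.5785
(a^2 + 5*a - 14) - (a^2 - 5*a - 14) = 10*a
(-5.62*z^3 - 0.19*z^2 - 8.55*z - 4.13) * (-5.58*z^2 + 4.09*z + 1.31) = 31.3596*z^5 - 21.9256*z^4 + 39.5697*z^3 - 12.173*z^2 - 28.0922*z - 5.4103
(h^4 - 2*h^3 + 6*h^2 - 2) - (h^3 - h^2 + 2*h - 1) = h^4 - 3*h^3 + 7*h^2 - 2*h - 1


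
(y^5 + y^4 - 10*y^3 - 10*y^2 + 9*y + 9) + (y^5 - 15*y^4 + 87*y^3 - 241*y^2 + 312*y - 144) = 2*y^5 - 14*y^4 + 77*y^3 - 251*y^2 + 321*y - 135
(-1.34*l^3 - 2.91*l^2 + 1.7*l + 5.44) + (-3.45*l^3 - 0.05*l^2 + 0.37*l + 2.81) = -4.79*l^3 - 2.96*l^2 + 2.07*l + 8.25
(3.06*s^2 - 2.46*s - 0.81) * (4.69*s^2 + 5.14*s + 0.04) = 14.3514*s^4 + 4.191*s^3 - 16.3209*s^2 - 4.2618*s - 0.0324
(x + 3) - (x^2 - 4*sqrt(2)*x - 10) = -x^2 + x + 4*sqrt(2)*x + 13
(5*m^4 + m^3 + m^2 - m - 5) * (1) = 5*m^4 + m^3 + m^2 - m - 5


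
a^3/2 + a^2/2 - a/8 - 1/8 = (a/2 + 1/2)*(a - 1/2)*(a + 1/2)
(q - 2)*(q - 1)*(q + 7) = q^3 + 4*q^2 - 19*q + 14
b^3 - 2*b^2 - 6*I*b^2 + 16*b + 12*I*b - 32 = (b - 2)*(b - 8*I)*(b + 2*I)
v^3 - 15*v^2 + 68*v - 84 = (v - 7)*(v - 6)*(v - 2)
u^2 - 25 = (u - 5)*(u + 5)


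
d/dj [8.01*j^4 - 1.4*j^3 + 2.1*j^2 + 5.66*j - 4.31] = 32.04*j^3 - 4.2*j^2 + 4.2*j + 5.66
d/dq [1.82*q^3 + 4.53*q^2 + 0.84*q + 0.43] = 5.46*q^2 + 9.06*q + 0.84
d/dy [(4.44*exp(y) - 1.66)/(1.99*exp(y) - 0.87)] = -0.559400000000001*exp(y)/(1.99*exp(y) - 0.87)^2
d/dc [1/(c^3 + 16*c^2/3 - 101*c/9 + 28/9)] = 9*(-27*c^2 - 96*c + 101)/(9*c^3 + 48*c^2 - 101*c + 28)^2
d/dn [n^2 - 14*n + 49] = 2*n - 14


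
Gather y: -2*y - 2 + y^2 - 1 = y^2 - 2*y - 3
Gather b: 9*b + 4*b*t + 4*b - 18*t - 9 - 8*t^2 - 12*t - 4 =b*(4*t + 13) - 8*t^2 - 30*t - 13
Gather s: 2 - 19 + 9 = -8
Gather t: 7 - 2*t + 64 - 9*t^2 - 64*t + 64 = -9*t^2 - 66*t + 135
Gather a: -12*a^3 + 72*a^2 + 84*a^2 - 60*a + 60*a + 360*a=-12*a^3 + 156*a^2 + 360*a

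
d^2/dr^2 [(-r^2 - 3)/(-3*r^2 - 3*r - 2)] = 2*(-9*r^3 + 63*r^2 + 81*r + 13)/(27*r^6 + 81*r^5 + 135*r^4 + 135*r^3 + 90*r^2 + 36*r + 8)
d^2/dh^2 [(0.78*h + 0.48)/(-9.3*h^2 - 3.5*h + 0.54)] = (-(0.78*h + 0.48)*(18.6*h + 3.5)*(37.2*h + 7.0) + (43.524*h + 14.388)*(9.3*h^2 + 3.5*h - 0.54))/(9.3*h^2 + 3.5*h - 0.54)^3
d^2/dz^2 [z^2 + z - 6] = 2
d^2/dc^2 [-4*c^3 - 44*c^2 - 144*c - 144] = -24*c - 88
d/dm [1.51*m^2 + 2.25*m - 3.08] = 3.02*m + 2.25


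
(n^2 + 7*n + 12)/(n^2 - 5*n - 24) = (n + 4)/(n - 8)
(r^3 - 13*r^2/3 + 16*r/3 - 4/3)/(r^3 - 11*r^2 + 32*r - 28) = (r - 1/3)/(r - 7)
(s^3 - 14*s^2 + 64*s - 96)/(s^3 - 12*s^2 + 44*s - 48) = (s - 4)/(s - 2)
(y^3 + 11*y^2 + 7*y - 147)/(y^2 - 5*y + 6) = (y^2 + 14*y + 49)/(y - 2)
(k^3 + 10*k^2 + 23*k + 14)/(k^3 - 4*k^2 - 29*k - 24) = (k^2 + 9*k + 14)/(k^2 - 5*k - 24)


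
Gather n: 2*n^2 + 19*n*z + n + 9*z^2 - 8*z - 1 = 2*n^2 + n*(19*z + 1) + 9*z^2 - 8*z - 1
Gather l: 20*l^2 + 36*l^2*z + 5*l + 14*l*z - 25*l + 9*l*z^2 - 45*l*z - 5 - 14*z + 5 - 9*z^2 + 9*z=l^2*(36*z + 20) + l*(9*z^2 - 31*z - 20) - 9*z^2 - 5*z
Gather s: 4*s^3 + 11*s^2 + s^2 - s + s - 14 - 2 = 4*s^3 + 12*s^2 - 16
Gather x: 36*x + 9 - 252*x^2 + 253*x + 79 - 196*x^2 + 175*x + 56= -448*x^2 + 464*x + 144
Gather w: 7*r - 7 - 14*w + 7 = 7*r - 14*w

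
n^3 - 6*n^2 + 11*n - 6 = (n - 3)*(n - 2)*(n - 1)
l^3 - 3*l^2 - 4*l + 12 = (l - 3)*(l - 2)*(l + 2)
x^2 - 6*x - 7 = (x - 7)*(x + 1)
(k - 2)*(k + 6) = k^2 + 4*k - 12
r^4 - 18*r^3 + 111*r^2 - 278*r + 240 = (r - 8)*(r - 5)*(r - 3)*(r - 2)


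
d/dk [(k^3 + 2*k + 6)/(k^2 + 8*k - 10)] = (k^4 + 16*k^3 - 32*k^2 - 12*k - 68)/(k^4 + 16*k^3 + 44*k^2 - 160*k + 100)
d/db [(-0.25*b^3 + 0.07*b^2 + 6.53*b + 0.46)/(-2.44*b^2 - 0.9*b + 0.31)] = (0.61*b^4 + 0.45*b^3 + 15.6377*b^2 + 2.2882*b + 2.4383)/(5.9536*b^4 + 4.392*b^3 - 0.7028*b^2 - 0.558*b + 0.0961)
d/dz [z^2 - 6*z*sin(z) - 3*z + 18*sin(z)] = -6*z*cos(z) + 2*z - 6*sin(z) + 18*cos(z) - 3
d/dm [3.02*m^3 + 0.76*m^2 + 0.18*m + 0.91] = 9.06*m^2 + 1.52*m + 0.18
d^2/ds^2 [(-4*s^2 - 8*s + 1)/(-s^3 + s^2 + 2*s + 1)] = 2*(4*s^6 + 24*s^5 - 6*s^4 + 52*s^3 + 39*s^2 - 33*s - 15)/(s^9 - 3*s^8 - 3*s^7 + 8*s^6 + 12*s^5 - 3*s^4 - 17*s^3 - 15*s^2 - 6*s - 1)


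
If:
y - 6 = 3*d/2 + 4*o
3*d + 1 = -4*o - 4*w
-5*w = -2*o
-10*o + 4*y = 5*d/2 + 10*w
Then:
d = -331/34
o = 685/136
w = 137/68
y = 785/68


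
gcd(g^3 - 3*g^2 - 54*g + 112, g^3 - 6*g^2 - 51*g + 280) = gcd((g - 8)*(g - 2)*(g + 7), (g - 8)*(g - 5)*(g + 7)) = g^2 - g - 56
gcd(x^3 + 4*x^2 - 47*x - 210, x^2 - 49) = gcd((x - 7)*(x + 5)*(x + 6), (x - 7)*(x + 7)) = x - 7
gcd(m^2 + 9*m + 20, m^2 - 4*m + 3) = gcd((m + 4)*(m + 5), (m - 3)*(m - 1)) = 1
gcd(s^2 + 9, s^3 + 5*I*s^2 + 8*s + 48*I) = s - 3*I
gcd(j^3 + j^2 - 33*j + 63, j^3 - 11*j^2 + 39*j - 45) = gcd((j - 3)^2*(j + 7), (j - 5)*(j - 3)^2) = j^2 - 6*j + 9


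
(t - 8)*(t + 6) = t^2 - 2*t - 48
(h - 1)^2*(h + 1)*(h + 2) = h^4 + h^3 - 3*h^2 - h + 2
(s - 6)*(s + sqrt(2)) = s^2 - 6*s + sqrt(2)*s - 6*sqrt(2)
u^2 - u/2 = u*(u - 1/2)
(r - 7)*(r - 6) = r^2 - 13*r + 42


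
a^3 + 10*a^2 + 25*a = a*(a + 5)^2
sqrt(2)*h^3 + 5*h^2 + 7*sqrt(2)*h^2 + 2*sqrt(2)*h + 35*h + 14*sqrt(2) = (h + 7)*(h + 2*sqrt(2))*(sqrt(2)*h + 1)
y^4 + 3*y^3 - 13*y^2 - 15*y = y*(y - 3)*(y + 1)*(y + 5)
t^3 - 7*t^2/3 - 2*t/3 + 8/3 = (t - 2)*(t - 4/3)*(t + 1)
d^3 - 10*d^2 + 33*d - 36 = (d - 4)*(d - 3)^2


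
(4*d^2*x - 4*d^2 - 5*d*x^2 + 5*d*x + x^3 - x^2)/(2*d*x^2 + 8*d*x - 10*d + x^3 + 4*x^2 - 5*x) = (4*d^2 - 5*d*x + x^2)/(2*d*x + 10*d + x^2 + 5*x)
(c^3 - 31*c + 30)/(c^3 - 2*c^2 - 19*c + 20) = (c + 6)/(c + 4)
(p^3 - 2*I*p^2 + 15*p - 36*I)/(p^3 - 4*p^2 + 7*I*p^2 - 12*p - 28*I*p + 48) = (p^2 - 6*I*p - 9)/(p^2 + p*(-4 + 3*I) - 12*I)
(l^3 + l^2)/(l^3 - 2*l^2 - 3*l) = l/(l - 3)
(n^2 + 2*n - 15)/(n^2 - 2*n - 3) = (n + 5)/(n + 1)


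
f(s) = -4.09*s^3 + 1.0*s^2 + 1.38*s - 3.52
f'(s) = -12.27*s^2 + 2.0*s + 1.38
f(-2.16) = 39.38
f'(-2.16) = -60.19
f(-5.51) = 703.43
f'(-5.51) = -382.16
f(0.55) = -3.14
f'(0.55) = -1.23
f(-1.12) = 1.93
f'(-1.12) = -16.25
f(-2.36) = 52.55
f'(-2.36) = -71.68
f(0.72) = -3.53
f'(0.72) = -3.54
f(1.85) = -23.44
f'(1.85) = -36.91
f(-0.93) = -0.65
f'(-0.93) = -11.09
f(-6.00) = 907.64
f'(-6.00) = -452.34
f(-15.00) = 14004.53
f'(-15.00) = -2789.37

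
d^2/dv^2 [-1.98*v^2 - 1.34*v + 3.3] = -3.96000000000000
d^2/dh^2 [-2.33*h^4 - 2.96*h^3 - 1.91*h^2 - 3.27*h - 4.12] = -27.96*h^2 - 17.76*h - 3.82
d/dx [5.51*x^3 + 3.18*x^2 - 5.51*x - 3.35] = 16.53*x^2 + 6.36*x - 5.51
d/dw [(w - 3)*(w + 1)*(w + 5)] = 3*w^2 + 6*w - 13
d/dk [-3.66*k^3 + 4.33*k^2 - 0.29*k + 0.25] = -10.98*k^2 + 8.66*k - 0.29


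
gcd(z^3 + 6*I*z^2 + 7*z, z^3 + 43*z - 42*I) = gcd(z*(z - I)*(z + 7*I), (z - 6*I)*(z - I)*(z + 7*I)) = z^2 + 6*I*z + 7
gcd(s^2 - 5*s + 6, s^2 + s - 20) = 1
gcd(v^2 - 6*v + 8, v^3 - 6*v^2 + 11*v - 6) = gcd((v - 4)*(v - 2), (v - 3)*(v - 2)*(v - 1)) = v - 2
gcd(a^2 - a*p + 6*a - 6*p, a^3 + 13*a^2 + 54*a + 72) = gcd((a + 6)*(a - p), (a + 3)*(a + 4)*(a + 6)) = a + 6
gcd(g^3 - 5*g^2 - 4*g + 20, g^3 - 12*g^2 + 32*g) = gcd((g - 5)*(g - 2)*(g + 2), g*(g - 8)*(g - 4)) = 1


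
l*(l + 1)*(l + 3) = l^3 + 4*l^2 + 3*l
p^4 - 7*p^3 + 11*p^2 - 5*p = p*(p - 5)*(p - 1)^2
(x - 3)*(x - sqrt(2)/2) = x^2 - 3*x - sqrt(2)*x/2 + 3*sqrt(2)/2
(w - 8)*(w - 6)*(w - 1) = w^3 - 15*w^2 + 62*w - 48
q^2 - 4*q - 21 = (q - 7)*(q + 3)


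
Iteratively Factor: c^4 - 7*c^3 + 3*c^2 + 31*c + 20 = (c - 5)*(c^3 - 2*c^2 - 7*c - 4) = (c - 5)*(c + 1)*(c^2 - 3*c - 4) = (c - 5)*(c - 4)*(c + 1)*(c + 1)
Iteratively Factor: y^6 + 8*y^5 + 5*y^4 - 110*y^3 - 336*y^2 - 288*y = (y + 3)*(y^5 + 5*y^4 - 10*y^3 - 80*y^2 - 96*y) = (y + 3)^2*(y^4 + 2*y^3 - 16*y^2 - 32*y) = y*(y + 3)^2*(y^3 + 2*y^2 - 16*y - 32) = y*(y + 2)*(y + 3)^2*(y^2 - 16) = y*(y + 2)*(y + 3)^2*(y + 4)*(y - 4)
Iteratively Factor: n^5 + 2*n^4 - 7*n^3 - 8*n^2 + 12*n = (n + 3)*(n^4 - n^3 - 4*n^2 + 4*n) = (n + 2)*(n + 3)*(n^3 - 3*n^2 + 2*n) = n*(n + 2)*(n + 3)*(n^2 - 3*n + 2) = n*(n - 1)*(n + 2)*(n + 3)*(n - 2)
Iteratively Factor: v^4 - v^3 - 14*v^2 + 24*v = (v)*(v^3 - v^2 - 14*v + 24) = v*(v - 3)*(v^2 + 2*v - 8) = v*(v - 3)*(v + 4)*(v - 2)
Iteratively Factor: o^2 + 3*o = (o)*(o + 3)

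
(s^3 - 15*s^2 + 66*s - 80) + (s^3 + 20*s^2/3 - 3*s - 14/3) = 2*s^3 - 25*s^2/3 + 63*s - 254/3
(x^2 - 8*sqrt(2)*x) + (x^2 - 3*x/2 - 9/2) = 2*x^2 - 8*sqrt(2)*x - 3*x/2 - 9/2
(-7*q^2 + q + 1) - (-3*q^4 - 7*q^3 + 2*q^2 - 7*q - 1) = 3*q^4 + 7*q^3 - 9*q^2 + 8*q + 2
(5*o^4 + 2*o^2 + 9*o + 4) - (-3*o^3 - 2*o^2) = 5*o^4 + 3*o^3 + 4*o^2 + 9*o + 4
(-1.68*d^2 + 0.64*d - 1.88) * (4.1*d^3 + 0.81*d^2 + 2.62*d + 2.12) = -6.888*d^5 + 1.2632*d^4 - 11.5912*d^3 - 3.4076*d^2 - 3.5688*d - 3.9856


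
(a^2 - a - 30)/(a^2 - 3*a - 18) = (a + 5)/(a + 3)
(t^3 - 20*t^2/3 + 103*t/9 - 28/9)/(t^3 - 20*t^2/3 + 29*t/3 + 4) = (9*t^2 - 24*t + 7)/(3*(3*t^2 - 8*t - 3))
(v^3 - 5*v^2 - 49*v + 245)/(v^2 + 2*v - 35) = v - 7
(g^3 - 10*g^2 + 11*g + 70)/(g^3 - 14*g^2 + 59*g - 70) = (g + 2)/(g - 2)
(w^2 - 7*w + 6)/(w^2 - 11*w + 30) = (w - 1)/(w - 5)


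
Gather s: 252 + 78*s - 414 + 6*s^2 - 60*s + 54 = 6*s^2 + 18*s - 108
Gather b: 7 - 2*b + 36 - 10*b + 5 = 48 - 12*b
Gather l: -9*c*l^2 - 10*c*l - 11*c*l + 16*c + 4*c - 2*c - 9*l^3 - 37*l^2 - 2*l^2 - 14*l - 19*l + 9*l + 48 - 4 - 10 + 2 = 18*c - 9*l^3 + l^2*(-9*c - 39) + l*(-21*c - 24) + 36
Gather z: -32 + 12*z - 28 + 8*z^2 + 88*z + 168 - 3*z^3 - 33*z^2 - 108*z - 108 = -3*z^3 - 25*z^2 - 8*z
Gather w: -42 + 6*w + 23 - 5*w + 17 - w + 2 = 0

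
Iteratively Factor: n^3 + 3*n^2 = (n)*(n^2 + 3*n) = n*(n + 3)*(n)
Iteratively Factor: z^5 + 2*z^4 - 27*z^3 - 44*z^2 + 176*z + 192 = (z - 4)*(z^4 + 6*z^3 - 3*z^2 - 56*z - 48) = (z - 4)*(z - 3)*(z^3 + 9*z^2 + 24*z + 16) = (z - 4)*(z - 3)*(z + 1)*(z^2 + 8*z + 16) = (z - 4)*(z - 3)*(z + 1)*(z + 4)*(z + 4)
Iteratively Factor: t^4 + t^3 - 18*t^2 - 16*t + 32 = (t - 4)*(t^3 + 5*t^2 + 2*t - 8) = (t - 4)*(t - 1)*(t^2 + 6*t + 8) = (t - 4)*(t - 1)*(t + 2)*(t + 4)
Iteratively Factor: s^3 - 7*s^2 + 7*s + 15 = (s - 3)*(s^2 - 4*s - 5) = (s - 3)*(s + 1)*(s - 5)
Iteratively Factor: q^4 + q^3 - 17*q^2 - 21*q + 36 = (q - 4)*(q^3 + 5*q^2 + 3*q - 9) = (q - 4)*(q - 1)*(q^2 + 6*q + 9) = (q - 4)*(q - 1)*(q + 3)*(q + 3)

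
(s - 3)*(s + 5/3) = s^2 - 4*s/3 - 5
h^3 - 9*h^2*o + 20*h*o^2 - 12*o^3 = (h - 6*o)*(h - 2*o)*(h - o)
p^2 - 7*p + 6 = (p - 6)*(p - 1)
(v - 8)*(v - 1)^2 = v^3 - 10*v^2 + 17*v - 8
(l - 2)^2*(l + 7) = l^3 + 3*l^2 - 24*l + 28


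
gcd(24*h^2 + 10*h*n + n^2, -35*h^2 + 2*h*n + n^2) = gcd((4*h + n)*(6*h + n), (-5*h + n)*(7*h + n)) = 1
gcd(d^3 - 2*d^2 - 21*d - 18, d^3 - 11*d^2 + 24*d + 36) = d^2 - 5*d - 6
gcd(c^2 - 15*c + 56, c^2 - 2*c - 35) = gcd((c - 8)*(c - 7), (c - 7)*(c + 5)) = c - 7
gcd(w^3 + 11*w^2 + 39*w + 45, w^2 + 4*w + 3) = w + 3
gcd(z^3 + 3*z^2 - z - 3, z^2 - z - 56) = 1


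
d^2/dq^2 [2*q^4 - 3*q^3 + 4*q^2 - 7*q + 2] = 24*q^2 - 18*q + 8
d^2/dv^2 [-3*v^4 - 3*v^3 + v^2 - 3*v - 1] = -36*v^2 - 18*v + 2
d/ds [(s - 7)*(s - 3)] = 2*s - 10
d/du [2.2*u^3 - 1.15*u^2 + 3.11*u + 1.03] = 6.6*u^2 - 2.3*u + 3.11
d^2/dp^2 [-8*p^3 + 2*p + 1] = -48*p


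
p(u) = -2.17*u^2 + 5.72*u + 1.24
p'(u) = 5.72 - 4.34*u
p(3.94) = -9.91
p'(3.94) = -11.38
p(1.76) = 4.59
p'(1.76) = -1.92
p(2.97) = -0.91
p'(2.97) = -7.17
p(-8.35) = -197.82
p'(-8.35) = 41.96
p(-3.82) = -52.28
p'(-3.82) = 22.30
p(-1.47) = -11.86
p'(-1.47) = 12.10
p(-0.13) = 0.46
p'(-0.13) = 6.28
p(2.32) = 2.83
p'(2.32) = -4.35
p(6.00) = -42.56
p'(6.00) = -20.32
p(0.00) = 1.24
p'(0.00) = 5.72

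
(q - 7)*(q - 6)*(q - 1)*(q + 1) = q^4 - 13*q^3 + 41*q^2 + 13*q - 42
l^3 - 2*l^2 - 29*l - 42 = (l - 7)*(l + 2)*(l + 3)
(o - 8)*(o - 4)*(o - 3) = o^3 - 15*o^2 + 68*o - 96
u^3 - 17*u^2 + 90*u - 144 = (u - 8)*(u - 6)*(u - 3)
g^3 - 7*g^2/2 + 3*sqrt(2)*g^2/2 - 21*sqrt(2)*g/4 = g*(g - 7/2)*(g + 3*sqrt(2)/2)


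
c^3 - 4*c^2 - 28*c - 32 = (c - 8)*(c + 2)^2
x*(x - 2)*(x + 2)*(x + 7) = x^4 + 7*x^3 - 4*x^2 - 28*x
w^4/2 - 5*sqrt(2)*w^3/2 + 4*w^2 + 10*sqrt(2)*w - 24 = (w/2 + 1)*(w - 2)*(w - 3*sqrt(2))*(w - 2*sqrt(2))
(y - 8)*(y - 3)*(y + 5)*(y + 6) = y^4 - 67*y^2 - 66*y + 720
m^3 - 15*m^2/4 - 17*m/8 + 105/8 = (m - 3)*(m - 5/2)*(m + 7/4)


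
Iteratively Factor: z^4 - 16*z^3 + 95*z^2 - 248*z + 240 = (z - 4)*(z^3 - 12*z^2 + 47*z - 60) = (z - 4)*(z - 3)*(z^2 - 9*z + 20) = (z - 4)^2*(z - 3)*(z - 5)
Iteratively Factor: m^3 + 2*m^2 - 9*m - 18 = (m - 3)*(m^2 + 5*m + 6) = (m - 3)*(m + 3)*(m + 2)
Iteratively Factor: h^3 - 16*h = (h - 4)*(h^2 + 4*h) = (h - 4)*(h + 4)*(h)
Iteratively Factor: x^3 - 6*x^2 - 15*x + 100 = (x - 5)*(x^2 - x - 20) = (x - 5)*(x + 4)*(x - 5)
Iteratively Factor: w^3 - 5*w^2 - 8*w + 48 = (w - 4)*(w^2 - w - 12) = (w - 4)^2*(w + 3)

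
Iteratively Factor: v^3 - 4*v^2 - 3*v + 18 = (v - 3)*(v^2 - v - 6) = (v - 3)^2*(v + 2)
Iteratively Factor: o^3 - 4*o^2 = (o - 4)*(o^2) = o*(o - 4)*(o)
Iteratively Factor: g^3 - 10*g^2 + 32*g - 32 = (g - 4)*(g^2 - 6*g + 8) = (g - 4)^2*(g - 2)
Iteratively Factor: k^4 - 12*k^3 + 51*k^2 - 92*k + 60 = (k - 2)*(k^3 - 10*k^2 + 31*k - 30) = (k - 2)^2*(k^2 - 8*k + 15) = (k - 3)*(k - 2)^2*(k - 5)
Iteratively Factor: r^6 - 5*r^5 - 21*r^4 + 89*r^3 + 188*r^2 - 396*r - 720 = (r - 3)*(r^5 - 2*r^4 - 27*r^3 + 8*r^2 + 212*r + 240) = (r - 4)*(r - 3)*(r^4 + 2*r^3 - 19*r^2 - 68*r - 60) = (r - 4)*(r - 3)*(r + 2)*(r^3 - 19*r - 30) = (r - 4)*(r - 3)*(r + 2)^2*(r^2 - 2*r - 15) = (r - 5)*(r - 4)*(r - 3)*(r + 2)^2*(r + 3)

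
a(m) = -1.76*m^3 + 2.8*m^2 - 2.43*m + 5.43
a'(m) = -5.28*m^2 + 5.6*m - 2.43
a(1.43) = 2.53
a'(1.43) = -5.22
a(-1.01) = 12.55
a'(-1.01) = -13.47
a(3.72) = -55.46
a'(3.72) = -54.66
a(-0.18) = 5.97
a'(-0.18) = -3.61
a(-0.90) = 11.17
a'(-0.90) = -11.75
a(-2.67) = 65.38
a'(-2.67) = -55.02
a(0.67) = 4.53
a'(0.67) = -1.05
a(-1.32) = 17.56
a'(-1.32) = -19.02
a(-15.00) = 6611.88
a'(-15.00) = -1274.43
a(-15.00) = 6611.88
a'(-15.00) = -1274.43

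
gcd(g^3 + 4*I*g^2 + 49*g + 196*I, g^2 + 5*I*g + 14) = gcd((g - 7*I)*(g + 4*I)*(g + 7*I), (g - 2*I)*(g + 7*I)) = g + 7*I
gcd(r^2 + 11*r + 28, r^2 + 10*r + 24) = r + 4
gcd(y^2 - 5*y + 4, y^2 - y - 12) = y - 4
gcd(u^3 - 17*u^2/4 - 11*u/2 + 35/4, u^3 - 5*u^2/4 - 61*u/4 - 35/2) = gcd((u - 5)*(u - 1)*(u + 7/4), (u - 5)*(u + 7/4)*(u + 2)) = u^2 - 13*u/4 - 35/4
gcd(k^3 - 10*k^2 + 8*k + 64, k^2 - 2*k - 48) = k - 8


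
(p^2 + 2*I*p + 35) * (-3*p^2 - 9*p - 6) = -3*p^4 - 9*p^3 - 6*I*p^3 - 111*p^2 - 18*I*p^2 - 315*p - 12*I*p - 210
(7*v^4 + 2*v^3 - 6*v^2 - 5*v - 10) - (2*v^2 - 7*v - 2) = 7*v^4 + 2*v^3 - 8*v^2 + 2*v - 8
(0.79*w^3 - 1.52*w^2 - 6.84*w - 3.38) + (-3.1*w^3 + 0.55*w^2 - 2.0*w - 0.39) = -2.31*w^3 - 0.97*w^2 - 8.84*w - 3.77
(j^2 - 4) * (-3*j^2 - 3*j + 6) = -3*j^4 - 3*j^3 + 18*j^2 + 12*j - 24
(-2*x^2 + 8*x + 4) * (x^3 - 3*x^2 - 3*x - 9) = -2*x^5 + 14*x^4 - 14*x^3 - 18*x^2 - 84*x - 36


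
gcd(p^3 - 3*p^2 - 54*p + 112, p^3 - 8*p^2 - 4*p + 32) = p^2 - 10*p + 16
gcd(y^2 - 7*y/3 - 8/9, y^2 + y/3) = y + 1/3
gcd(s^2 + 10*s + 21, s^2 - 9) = s + 3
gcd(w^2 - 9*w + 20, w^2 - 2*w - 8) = w - 4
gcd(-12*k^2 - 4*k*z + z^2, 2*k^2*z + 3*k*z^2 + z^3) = 2*k + z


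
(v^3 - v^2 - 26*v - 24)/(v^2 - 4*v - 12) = (v^2 + 5*v + 4)/(v + 2)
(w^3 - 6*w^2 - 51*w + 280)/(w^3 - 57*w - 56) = (w - 5)/(w + 1)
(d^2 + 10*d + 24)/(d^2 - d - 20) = (d + 6)/(d - 5)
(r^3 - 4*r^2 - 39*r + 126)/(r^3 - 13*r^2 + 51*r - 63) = (r + 6)/(r - 3)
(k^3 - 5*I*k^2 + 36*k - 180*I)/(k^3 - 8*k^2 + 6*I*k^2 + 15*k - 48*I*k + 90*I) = (k^2 - 11*I*k - 30)/(k^2 - 8*k + 15)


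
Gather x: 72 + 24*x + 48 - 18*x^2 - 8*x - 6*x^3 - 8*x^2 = -6*x^3 - 26*x^2 + 16*x + 120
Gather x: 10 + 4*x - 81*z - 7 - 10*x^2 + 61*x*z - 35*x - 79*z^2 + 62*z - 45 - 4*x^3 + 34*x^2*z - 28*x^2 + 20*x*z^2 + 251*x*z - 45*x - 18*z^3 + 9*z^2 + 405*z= -4*x^3 + x^2*(34*z - 38) + x*(20*z^2 + 312*z - 76) - 18*z^3 - 70*z^2 + 386*z - 42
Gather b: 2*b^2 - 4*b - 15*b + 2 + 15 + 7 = 2*b^2 - 19*b + 24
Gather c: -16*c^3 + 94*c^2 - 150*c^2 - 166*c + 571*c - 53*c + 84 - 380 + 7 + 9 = -16*c^3 - 56*c^2 + 352*c - 280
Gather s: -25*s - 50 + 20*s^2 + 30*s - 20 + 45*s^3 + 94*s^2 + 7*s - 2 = 45*s^3 + 114*s^2 + 12*s - 72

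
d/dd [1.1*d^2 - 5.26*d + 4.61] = 2.2*d - 5.26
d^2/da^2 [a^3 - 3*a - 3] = 6*a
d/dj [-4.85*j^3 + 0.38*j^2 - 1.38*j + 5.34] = -14.55*j^2 + 0.76*j - 1.38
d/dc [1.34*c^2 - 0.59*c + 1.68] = 2.68*c - 0.59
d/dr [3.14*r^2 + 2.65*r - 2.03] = 6.28*r + 2.65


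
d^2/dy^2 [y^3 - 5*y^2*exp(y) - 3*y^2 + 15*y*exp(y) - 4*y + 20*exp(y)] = -5*y^2*exp(y) - 5*y*exp(y) + 6*y + 40*exp(y) - 6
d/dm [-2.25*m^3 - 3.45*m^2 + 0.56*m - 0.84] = -6.75*m^2 - 6.9*m + 0.56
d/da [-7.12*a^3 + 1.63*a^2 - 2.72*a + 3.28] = -21.36*a^2 + 3.26*a - 2.72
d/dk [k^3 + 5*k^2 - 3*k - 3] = 3*k^2 + 10*k - 3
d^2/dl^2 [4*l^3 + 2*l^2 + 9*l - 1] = 24*l + 4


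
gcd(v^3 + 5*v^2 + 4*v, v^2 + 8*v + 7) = v + 1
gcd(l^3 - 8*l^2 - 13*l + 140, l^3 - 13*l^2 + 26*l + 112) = l - 7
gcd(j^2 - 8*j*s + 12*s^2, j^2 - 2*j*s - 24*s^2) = -j + 6*s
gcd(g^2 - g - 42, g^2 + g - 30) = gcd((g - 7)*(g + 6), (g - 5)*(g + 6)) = g + 6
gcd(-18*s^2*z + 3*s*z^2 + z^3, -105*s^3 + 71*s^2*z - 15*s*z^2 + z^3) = -3*s + z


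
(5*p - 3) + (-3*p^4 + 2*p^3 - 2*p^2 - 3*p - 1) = -3*p^4 + 2*p^3 - 2*p^2 + 2*p - 4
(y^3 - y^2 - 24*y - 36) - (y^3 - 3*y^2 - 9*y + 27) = 2*y^2 - 15*y - 63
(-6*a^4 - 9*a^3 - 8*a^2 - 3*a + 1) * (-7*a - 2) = 42*a^5 + 75*a^4 + 74*a^3 + 37*a^2 - a - 2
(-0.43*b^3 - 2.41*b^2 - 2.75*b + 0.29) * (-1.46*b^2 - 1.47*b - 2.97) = 0.6278*b^5 + 4.1507*b^4 + 8.8348*b^3 + 10.7768*b^2 + 7.7412*b - 0.8613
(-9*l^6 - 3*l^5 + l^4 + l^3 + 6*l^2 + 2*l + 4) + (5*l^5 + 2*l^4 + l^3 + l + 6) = -9*l^6 + 2*l^5 + 3*l^4 + 2*l^3 + 6*l^2 + 3*l + 10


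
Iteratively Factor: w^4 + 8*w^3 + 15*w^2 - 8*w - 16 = (w + 1)*(w^3 + 7*w^2 + 8*w - 16) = (w - 1)*(w + 1)*(w^2 + 8*w + 16) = (w - 1)*(w + 1)*(w + 4)*(w + 4)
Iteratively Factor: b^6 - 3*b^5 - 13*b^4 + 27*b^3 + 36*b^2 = (b)*(b^5 - 3*b^4 - 13*b^3 + 27*b^2 + 36*b) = b*(b - 3)*(b^4 - 13*b^2 - 12*b) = b*(b - 4)*(b - 3)*(b^3 + 4*b^2 + 3*b) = b^2*(b - 4)*(b - 3)*(b^2 + 4*b + 3) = b^2*(b - 4)*(b - 3)*(b + 1)*(b + 3)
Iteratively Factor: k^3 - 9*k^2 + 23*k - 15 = (k - 3)*(k^2 - 6*k + 5) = (k - 5)*(k - 3)*(k - 1)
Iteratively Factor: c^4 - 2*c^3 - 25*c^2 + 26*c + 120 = (c - 3)*(c^3 + c^2 - 22*c - 40) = (c - 5)*(c - 3)*(c^2 + 6*c + 8) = (c - 5)*(c - 3)*(c + 4)*(c + 2)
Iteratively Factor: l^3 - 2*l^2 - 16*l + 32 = (l + 4)*(l^2 - 6*l + 8) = (l - 4)*(l + 4)*(l - 2)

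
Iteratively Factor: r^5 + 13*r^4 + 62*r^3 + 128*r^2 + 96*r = (r + 3)*(r^4 + 10*r^3 + 32*r^2 + 32*r) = (r + 3)*(r + 4)*(r^3 + 6*r^2 + 8*r) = r*(r + 3)*(r + 4)*(r^2 + 6*r + 8) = r*(r + 2)*(r + 3)*(r + 4)*(r + 4)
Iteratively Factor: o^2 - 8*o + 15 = (o - 3)*(o - 5)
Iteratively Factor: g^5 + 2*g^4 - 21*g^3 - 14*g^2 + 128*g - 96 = (g + 4)*(g^4 - 2*g^3 - 13*g^2 + 38*g - 24) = (g - 1)*(g + 4)*(g^3 - g^2 - 14*g + 24) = (g - 3)*(g - 1)*(g + 4)*(g^2 + 2*g - 8) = (g - 3)*(g - 2)*(g - 1)*(g + 4)*(g + 4)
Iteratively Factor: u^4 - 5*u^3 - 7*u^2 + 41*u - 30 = (u - 2)*(u^3 - 3*u^2 - 13*u + 15) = (u - 2)*(u - 1)*(u^2 - 2*u - 15) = (u - 2)*(u - 1)*(u + 3)*(u - 5)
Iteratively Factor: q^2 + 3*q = (q)*(q + 3)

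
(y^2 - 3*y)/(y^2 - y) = (y - 3)/(y - 1)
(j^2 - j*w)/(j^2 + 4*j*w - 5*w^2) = j/(j + 5*w)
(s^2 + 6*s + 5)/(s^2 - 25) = (s + 1)/(s - 5)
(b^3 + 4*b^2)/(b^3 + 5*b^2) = (b + 4)/(b + 5)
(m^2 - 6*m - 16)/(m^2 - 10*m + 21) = (m^2 - 6*m - 16)/(m^2 - 10*m + 21)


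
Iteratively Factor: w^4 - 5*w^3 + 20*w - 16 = (w - 1)*(w^3 - 4*w^2 - 4*w + 16) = (w - 4)*(w - 1)*(w^2 - 4) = (w - 4)*(w - 2)*(w - 1)*(w + 2)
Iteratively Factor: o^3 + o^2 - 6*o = (o)*(o^2 + o - 6) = o*(o + 3)*(o - 2)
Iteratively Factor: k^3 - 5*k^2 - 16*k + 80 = (k - 4)*(k^2 - k - 20) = (k - 5)*(k - 4)*(k + 4)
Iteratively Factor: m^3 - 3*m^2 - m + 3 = (m - 3)*(m^2 - 1) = (m - 3)*(m + 1)*(m - 1)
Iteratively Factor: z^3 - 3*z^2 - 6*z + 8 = (z - 4)*(z^2 + z - 2) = (z - 4)*(z + 2)*(z - 1)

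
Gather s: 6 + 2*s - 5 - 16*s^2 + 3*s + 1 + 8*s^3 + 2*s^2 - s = 8*s^3 - 14*s^2 + 4*s + 2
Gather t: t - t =0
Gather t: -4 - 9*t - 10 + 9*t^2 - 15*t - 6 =9*t^2 - 24*t - 20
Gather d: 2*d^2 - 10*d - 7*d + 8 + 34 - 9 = 2*d^2 - 17*d + 33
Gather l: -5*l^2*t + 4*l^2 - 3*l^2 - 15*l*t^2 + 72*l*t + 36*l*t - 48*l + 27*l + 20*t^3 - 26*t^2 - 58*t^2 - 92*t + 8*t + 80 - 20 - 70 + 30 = l^2*(1 - 5*t) + l*(-15*t^2 + 108*t - 21) + 20*t^3 - 84*t^2 - 84*t + 20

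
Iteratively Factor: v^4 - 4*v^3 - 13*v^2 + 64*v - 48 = (v - 1)*(v^3 - 3*v^2 - 16*v + 48) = (v - 4)*(v - 1)*(v^2 + v - 12) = (v - 4)*(v - 3)*(v - 1)*(v + 4)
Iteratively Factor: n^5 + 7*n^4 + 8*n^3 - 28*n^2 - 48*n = (n)*(n^4 + 7*n^3 + 8*n^2 - 28*n - 48) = n*(n + 3)*(n^3 + 4*n^2 - 4*n - 16) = n*(n - 2)*(n + 3)*(n^2 + 6*n + 8) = n*(n - 2)*(n + 3)*(n + 4)*(n + 2)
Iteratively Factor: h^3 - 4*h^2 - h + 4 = (h - 1)*(h^2 - 3*h - 4) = (h - 4)*(h - 1)*(h + 1)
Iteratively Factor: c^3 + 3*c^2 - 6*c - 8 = (c - 2)*(c^2 + 5*c + 4) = (c - 2)*(c + 1)*(c + 4)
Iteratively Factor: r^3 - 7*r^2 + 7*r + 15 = (r - 3)*(r^2 - 4*r - 5) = (r - 3)*(r + 1)*(r - 5)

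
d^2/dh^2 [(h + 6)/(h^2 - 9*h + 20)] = 2*(3*(1 - h)*(h^2 - 9*h + 20) + (h + 6)*(2*h - 9)^2)/(h^2 - 9*h + 20)^3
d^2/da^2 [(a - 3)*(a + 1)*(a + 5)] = 6*a + 6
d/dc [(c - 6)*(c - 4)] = 2*c - 10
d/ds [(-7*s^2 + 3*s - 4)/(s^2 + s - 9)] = (-10*s^2 + 134*s - 23)/(s^4 + 2*s^3 - 17*s^2 - 18*s + 81)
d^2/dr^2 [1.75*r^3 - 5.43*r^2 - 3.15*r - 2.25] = 10.5*r - 10.86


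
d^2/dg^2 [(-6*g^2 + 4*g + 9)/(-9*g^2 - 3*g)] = 6*(-6*g^3 - 27*g^2 - 9*g - 1)/(g^3*(27*g^3 + 27*g^2 + 9*g + 1))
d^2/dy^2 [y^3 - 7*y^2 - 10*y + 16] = 6*y - 14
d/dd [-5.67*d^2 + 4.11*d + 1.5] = 4.11 - 11.34*d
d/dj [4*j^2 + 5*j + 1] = 8*j + 5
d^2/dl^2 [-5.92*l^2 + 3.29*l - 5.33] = -11.8400000000000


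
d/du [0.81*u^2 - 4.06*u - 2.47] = 1.62*u - 4.06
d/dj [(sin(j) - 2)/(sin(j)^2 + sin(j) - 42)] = (4*sin(j) + cos(j)^2 - 41)*cos(j)/(sin(j)^2 + sin(j) - 42)^2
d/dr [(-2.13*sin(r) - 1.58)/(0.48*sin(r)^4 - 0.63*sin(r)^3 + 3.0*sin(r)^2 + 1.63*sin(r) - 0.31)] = (3.0672*sin(r)^4 + 0.349799999999999*sin(r)^3 + 3.4038*sin(r)^2 + 9.48*sin(r) + 3.2357)*cos(r)/(0.2304*sin(r)^8 - 0.6048*sin(r)^7 + 3.2769*sin(r)^6 - 2.2152*sin(r)^5 + 6.6486*sin(r)^4 + 10.1706*sin(r)^3 + 0.7969*sin(r)^2 - 1.0106*sin(r) + 0.0961)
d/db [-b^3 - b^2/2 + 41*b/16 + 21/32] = -3*b^2 - b + 41/16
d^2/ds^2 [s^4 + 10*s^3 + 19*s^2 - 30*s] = 12*s^2 + 60*s + 38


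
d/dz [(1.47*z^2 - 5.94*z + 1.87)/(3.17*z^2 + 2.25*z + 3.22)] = (22.1373*z^2 - 2.389*z - 23.3343)/(10.0489*z^4 + 14.265*z^3 + 25.4773*z^2 + 14.49*z + 10.3684)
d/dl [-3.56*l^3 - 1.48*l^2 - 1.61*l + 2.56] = -10.68*l^2 - 2.96*l - 1.61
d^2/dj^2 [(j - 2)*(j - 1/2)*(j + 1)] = 6*j - 3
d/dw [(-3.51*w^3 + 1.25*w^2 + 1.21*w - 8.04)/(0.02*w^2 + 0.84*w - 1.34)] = (-0.0702*w^4 - 5.8968*w^3 + 15.136*w^2 - 3.0284*w + 5.1322)/(0.0004*w^4 + 0.0336*w^3 + 0.652*w^2 - 2.2512*w + 1.7956)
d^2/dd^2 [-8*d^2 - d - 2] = -16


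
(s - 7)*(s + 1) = s^2 - 6*s - 7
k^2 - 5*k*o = k*(k - 5*o)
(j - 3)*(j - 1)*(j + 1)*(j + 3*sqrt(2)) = j^4 - 3*j^3 + 3*sqrt(2)*j^3 - 9*sqrt(2)*j^2 - j^2 - 3*sqrt(2)*j + 3*j + 9*sqrt(2)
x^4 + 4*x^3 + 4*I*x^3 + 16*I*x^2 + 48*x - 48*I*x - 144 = (x - 2)*(x + 6)*(x - 2*I)*(x + 6*I)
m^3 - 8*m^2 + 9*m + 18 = (m - 6)*(m - 3)*(m + 1)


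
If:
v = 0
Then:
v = 0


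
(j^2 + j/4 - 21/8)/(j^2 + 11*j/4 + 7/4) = (j - 3/2)/(j + 1)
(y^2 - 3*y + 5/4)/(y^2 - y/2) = (y - 5/2)/y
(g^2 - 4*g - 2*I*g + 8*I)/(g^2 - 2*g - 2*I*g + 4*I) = (g - 4)/(g - 2)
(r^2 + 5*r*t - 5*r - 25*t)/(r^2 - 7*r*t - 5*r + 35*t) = (r + 5*t)/(r - 7*t)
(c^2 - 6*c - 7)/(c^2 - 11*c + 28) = (c + 1)/(c - 4)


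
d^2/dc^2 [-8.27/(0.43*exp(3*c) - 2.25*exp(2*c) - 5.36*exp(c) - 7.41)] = (8.27*(-2.58*exp(2*c) + 9.0*exp(c) + 10.72)*(-1.29*exp(2*c) + 4.5*exp(c) + 5.36)*exp(c) + (32.0049*exp(2*c) - 74.43*exp(c) - 44.3272)*(-0.43*exp(3*c) + 2.25*exp(2*c) + 5.36*exp(c) + 7.41))*exp(c)/(-0.43*exp(3*c) + 2.25*exp(2*c) + 5.36*exp(c) + 7.41)^3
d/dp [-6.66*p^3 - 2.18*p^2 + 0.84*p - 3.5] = -19.98*p^2 - 4.36*p + 0.84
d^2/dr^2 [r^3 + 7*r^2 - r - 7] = 6*r + 14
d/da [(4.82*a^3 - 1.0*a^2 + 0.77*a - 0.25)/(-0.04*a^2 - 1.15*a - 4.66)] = (-0.1928*a^4 - 11.086*a^3 - 66.2028*a^2 + 9.3*a - 3.8757)/(0.0016*a^4 + 0.092*a^3 + 1.6953*a^2 + 10.718*a + 21.7156)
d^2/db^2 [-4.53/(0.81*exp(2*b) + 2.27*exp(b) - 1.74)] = (-4.53*(1.62*exp(b) + 2.27)*(3.24*exp(b) + 4.54)*exp(b) + (14.6772*exp(b) + 10.2831)*(0.81*exp(2*b) + 2.27*exp(b) - 1.74))*exp(b)/(0.81*exp(2*b) + 2.27*exp(b) - 1.74)^3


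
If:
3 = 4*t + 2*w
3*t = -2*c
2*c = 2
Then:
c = 1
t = -2/3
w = 17/6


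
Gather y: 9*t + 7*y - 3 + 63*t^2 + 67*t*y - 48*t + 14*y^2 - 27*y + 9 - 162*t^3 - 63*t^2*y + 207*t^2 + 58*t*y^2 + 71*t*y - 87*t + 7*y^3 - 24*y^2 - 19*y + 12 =-162*t^3 + 270*t^2 - 126*t + 7*y^3 + y^2*(58*t - 10) + y*(-63*t^2 + 138*t - 39) + 18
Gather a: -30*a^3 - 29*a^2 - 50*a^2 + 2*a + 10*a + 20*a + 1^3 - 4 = -30*a^3 - 79*a^2 + 32*a - 3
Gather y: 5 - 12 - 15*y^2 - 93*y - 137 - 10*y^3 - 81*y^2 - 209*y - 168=-10*y^3 - 96*y^2 - 302*y - 312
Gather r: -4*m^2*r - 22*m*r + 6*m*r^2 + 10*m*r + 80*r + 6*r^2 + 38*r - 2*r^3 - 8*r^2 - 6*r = -2*r^3 + r^2*(6*m - 2) + r*(-4*m^2 - 12*m + 112)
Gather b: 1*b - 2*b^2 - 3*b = -2*b^2 - 2*b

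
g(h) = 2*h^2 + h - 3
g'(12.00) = 49.00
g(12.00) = 297.00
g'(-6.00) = -23.00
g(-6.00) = 63.00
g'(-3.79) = -14.16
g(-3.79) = 21.94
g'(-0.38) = -0.52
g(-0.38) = -3.09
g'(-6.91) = -26.64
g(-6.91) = 85.59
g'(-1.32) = -4.28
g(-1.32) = -0.84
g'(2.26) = 10.04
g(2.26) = 9.48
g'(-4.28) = -16.12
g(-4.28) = 29.36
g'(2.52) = 11.08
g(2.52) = 12.22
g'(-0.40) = -0.60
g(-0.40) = -3.08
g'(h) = 4*h + 1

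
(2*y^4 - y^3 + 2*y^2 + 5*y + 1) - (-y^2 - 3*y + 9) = 2*y^4 - y^3 + 3*y^2 + 8*y - 8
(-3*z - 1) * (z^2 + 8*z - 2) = -3*z^3 - 25*z^2 - 2*z + 2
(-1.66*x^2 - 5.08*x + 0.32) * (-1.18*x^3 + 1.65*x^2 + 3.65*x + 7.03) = 1.9588*x^5 + 3.2554*x^4 - 14.8186*x^3 - 29.6838*x^2 - 34.5444*x + 2.2496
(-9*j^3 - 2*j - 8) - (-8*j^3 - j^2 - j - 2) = -j^3 + j^2 - j - 6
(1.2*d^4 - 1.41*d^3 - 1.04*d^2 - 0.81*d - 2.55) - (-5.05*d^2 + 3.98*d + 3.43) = 1.2*d^4 - 1.41*d^3 + 4.01*d^2 - 4.79*d - 5.98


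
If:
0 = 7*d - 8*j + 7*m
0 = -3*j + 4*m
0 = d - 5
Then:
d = 5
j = 140/11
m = 105/11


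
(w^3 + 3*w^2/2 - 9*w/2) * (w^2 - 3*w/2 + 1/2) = w^5 - 25*w^3/4 + 15*w^2/2 - 9*w/4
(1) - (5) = -4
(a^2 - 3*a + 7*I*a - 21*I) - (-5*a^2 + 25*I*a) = 6*a^2 - 3*a - 18*I*a - 21*I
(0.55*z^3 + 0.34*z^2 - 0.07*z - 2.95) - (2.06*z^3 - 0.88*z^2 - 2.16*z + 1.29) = -1.51*z^3 + 1.22*z^2 + 2.09*z - 4.24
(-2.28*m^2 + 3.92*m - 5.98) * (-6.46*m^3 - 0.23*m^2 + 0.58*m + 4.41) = 14.7288*m^5 - 24.7988*m^4 + 36.4068*m^3 - 6.4058*m^2 + 13.8188*m - 26.3718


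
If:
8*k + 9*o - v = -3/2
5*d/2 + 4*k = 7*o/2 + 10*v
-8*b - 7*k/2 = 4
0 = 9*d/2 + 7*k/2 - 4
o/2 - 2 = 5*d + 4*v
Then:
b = -15631/5704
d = -2206/713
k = 25558/4991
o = -956/217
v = 907/322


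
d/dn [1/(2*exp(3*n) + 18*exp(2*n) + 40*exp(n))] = (-3*exp(2*n) - 18*exp(n) - 20)*exp(-n)/(2*(exp(2*n) + 9*exp(n) + 20)^2)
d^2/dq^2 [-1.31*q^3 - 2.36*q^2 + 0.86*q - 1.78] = -7.86*q - 4.72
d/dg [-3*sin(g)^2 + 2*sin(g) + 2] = 2*(1 - 3*sin(g))*cos(g)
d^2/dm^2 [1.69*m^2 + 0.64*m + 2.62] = 3.38000000000000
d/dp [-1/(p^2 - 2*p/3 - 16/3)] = 6*(3*p - 1)/(-3*p^2 + 2*p + 16)^2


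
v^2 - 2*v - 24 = (v - 6)*(v + 4)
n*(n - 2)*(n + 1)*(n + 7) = n^4 + 6*n^3 - 9*n^2 - 14*n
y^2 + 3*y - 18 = (y - 3)*(y + 6)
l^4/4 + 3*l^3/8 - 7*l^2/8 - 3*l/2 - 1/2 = (l/2 + 1/4)*(l/2 + 1)*(l - 2)*(l + 1)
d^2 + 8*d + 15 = (d + 3)*(d + 5)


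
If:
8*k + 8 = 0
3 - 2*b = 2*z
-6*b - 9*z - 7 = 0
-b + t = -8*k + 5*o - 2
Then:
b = 41/6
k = -1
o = t/5 - 77/30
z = -16/3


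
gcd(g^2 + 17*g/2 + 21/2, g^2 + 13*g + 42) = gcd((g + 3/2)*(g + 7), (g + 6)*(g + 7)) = g + 7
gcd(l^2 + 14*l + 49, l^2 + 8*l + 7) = l + 7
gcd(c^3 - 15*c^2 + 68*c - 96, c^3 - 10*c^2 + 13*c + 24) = c^2 - 11*c + 24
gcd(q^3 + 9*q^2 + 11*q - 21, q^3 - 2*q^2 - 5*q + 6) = q - 1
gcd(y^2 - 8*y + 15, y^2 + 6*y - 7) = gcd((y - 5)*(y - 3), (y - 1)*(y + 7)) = 1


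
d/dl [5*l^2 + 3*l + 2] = 10*l + 3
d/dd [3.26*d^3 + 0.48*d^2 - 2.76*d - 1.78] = 9.78*d^2 + 0.96*d - 2.76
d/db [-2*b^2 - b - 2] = -4*b - 1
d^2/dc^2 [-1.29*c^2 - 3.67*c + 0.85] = -2.58000000000000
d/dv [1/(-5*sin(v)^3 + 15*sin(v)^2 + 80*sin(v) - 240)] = (3*sin(v)^2 - 6*sin(v) - 16)*cos(v)/(5*(sin(v)^3 - 3*sin(v)^2 - 16*sin(v) + 48)^2)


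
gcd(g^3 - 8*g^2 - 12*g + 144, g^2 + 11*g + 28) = g + 4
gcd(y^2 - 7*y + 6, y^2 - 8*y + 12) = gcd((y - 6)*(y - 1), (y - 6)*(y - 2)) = y - 6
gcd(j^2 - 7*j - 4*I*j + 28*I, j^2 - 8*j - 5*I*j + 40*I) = 1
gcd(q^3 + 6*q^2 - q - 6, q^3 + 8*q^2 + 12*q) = q + 6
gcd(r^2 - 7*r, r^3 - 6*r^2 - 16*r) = r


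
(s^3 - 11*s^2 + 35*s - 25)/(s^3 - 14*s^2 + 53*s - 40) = (s - 5)/(s - 8)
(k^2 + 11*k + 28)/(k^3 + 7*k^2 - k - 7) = (k + 4)/(k^2 - 1)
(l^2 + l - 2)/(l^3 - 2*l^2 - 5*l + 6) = 1/(l - 3)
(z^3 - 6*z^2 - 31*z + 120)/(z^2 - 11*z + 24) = z + 5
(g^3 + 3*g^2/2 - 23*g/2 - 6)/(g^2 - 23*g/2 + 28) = (2*g^3 + 3*g^2 - 23*g - 12)/(2*g^2 - 23*g + 56)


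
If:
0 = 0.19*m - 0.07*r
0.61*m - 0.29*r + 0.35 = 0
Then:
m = 1.98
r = 5.36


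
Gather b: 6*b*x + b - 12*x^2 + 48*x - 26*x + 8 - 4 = b*(6*x + 1) - 12*x^2 + 22*x + 4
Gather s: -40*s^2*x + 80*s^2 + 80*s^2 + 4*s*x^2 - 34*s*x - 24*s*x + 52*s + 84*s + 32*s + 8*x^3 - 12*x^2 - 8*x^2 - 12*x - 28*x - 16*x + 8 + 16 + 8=s^2*(160 - 40*x) + s*(4*x^2 - 58*x + 168) + 8*x^3 - 20*x^2 - 56*x + 32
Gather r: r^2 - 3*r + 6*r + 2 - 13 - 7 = r^2 + 3*r - 18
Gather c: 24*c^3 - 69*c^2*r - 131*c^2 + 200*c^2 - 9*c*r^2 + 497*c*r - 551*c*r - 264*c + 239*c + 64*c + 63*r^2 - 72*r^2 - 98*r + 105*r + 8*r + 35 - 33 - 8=24*c^3 + c^2*(69 - 69*r) + c*(-9*r^2 - 54*r + 39) - 9*r^2 + 15*r - 6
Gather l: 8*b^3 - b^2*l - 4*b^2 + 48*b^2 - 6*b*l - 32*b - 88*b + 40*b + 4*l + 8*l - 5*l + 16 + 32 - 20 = 8*b^3 + 44*b^2 - 80*b + l*(-b^2 - 6*b + 7) + 28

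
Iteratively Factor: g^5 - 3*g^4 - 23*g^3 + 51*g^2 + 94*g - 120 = (g - 5)*(g^4 + 2*g^3 - 13*g^2 - 14*g + 24) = (g - 5)*(g - 1)*(g^3 + 3*g^2 - 10*g - 24) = (g - 5)*(g - 1)*(g + 4)*(g^2 - g - 6) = (g - 5)*(g - 1)*(g + 2)*(g + 4)*(g - 3)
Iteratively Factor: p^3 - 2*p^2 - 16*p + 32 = (p + 4)*(p^2 - 6*p + 8) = (p - 4)*(p + 4)*(p - 2)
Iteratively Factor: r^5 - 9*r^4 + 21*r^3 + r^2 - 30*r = (r)*(r^4 - 9*r^3 + 21*r^2 + r - 30) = r*(r - 3)*(r^3 - 6*r^2 + 3*r + 10) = r*(r - 3)*(r + 1)*(r^2 - 7*r + 10) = r*(r - 5)*(r - 3)*(r + 1)*(r - 2)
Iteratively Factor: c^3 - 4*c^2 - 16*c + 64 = (c + 4)*(c^2 - 8*c + 16) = (c - 4)*(c + 4)*(c - 4)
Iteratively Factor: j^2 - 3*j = (j)*(j - 3)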